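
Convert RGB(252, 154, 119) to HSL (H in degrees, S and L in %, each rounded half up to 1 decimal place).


Normalize: R'=252/255≈0.9882, G'=154/255≈0.6039, B'=119/255≈0.4667
Max=252/255, Min=119/255, Δ=Max-Min=133/255
L = (Max+Min)/2 = (252+119)/510 = 371/510 = 0.72745… → L = 72.7%
L > 0.5 → S = Δ/(2-Max-Min) = 133/(510-252-119) = 133/139 = 0.95683… → S = 95.7%
(the 1/255 factors cancel in S and H, so raw channel differences can be used)
Max is R' → H = 60 × (((G-B)/Δ) mod 6) = 60 × (((154-119)/133) mod 6)
  35/133 = 0.2631…
  H = 60 × 0.2631… = 15.789…° → H = 15.8°
= HSL(15.8°, 95.7%, 72.7%)


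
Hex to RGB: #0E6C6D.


0E → 14 (R)
6C → 108 (G)
6D → 109 (B)
= RGB(14, 108, 109)


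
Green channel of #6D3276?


Color: #6D3276
R = 6D = 109
G = 32 = 50
B = 76 = 118
Green = 50


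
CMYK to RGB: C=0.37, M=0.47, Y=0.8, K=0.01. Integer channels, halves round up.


R = 255 × (1-C) × (1-K) = 255 × 0.63 × 0.99 = 159.0435 → 159
G = 255 × (1-M) × (1-K) = 255 × 0.53 × 0.99 = 133.7985 → 134
B = 255 × (1-Y) × (1-K) = 255 × 0.20 × 0.99 = 50.49 → 50
= RGB(159, 134, 50)


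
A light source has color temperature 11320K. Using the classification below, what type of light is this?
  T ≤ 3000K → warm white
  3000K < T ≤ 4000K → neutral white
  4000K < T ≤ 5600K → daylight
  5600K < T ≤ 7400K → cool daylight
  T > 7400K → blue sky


Temperature: 11320K
11320K > 7400K → blue sky
Classification: blue sky


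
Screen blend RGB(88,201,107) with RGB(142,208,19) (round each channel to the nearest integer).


Screen: C = 255 - (255-A)×(255-B)/255, rounded to nearest integer
R: 255 - (255-88)×(255-142)/255 = 255 - 18871/255 ≈ 255 - 74.004 = 180.996 → 181
G: 255 - (255-201)×(255-208)/255 = 255 - 2538/255 ≈ 255 - 9.953 = 245.047 → 245
B: 255 - (255-107)×(255-19)/255 = 255 - 34928/255 ≈ 255 - 136.973 = 118.027 → 118
= RGB(181, 245, 118)


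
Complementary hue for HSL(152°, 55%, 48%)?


Complement = opposite side of color wheel = hue + 180°
H' = (152 + 180) mod 360 = 332°
S and L unchanged.
= HSL(332°, 55%, 48%)


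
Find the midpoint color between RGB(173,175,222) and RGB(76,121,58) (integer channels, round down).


Midpoint: each channel = ⌊(C₁+C₂)/2⌋
R: ⌊(173+76)/2⌋ = 124
G: ⌊(175+121)/2⌋ = 148
B: ⌊(222+58)/2⌋ = 140
= RGB(124, 148, 140)


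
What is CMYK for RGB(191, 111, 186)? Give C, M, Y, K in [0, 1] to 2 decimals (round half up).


R'=191/255≈0.7490, G'=111/255≈0.4353, B'=186/255≈0.7294
K = 1 - max(R',G',B') = 1 - 191/255 = 64/255 = 0.25098… → 0.25
(1-R'-K)/(1-K) simplifies to (max-R)/max with max = 191:
C = (191-191)/191 = 0/191 = 0 → 0.00
M = (191-111)/191 = 80/191 = 0.41884… → 0.42
Y = (191-186)/191 = 5/191 = 0.02617… → 0.03
= CMYK(0.00, 0.42, 0.03, 0.25)


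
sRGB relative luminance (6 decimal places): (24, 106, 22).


Linearize each channel (sRGB transfer function): c = v/255; c_lin = c/12.92 if c ≤ 0.04045, else ((c+0.055)/1.055)^2.4
  R: 24/255 ≈ 0.094118 > 0.04045 → ((0.094118+0.055)/1.055)^2.4 ≈ 0.009134
  G: 106/255 ≈ 0.415686 > 0.04045 → ((0.415686+0.055)/1.055)^2.4 ≈ 0.144128
  B: 22/255 ≈ 0.086275 > 0.04045 → ((0.086275+0.055)/1.055)^2.4 ≈ 0.008023
R_lin = 0.009134, G_lin = 0.144128, B_lin = 0.008023
L = 0.2126×R + 0.7152×G + 0.0722×B
L = 0.2126×0.009134 + 0.7152×0.144128 + 0.0722×0.008023
L ≈ 0.105602


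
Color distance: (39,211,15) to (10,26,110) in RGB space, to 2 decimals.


d = √[(R₁-R₂)² + (G₁-G₂)² + (B₁-B₂)²]
d = √[(39-10)² + (211-26)² + (15-110)²]
d = √[841 + 34225 + 9025]
d = √44091
d ≈ 209.98


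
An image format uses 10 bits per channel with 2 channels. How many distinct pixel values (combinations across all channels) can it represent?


Total bits = 10 bits/channel × 2 channels = 20 bits
Distinct pixel values = 2^20
= 1,048,576 pixel values


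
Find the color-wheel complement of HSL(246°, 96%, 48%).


Complement = opposite side of color wheel = hue + 180°
H' = (246 + 180) mod 360 = 66°
S and L unchanged.
= HSL(66°, 96%, 48%)


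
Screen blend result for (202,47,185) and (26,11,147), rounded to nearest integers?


Screen: C = 255 - (255-A)×(255-B)/255, rounded to nearest integer
R: 255 - (255-202)×(255-26)/255 = 255 - 12137/255 ≈ 255 - 47.596 = 207.404 → 207
G: 255 - (255-47)×(255-11)/255 = 255 - 50752/255 ≈ 255 - 199.027 = 55.973 → 56
B: 255 - (255-185)×(255-147)/255 = 255 - 7560/255 ≈ 255 - 29.647 = 225.353 → 225
= RGB(207, 56, 225)


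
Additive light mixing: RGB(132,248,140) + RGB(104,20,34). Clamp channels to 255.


Additive: each channel = min(255, C₁+C₂)
R: 132+104 = 236 → 236
G: 248+20 = 268 → 255
B: 140+34 = 174 → 174
= RGB(236, 255, 174)


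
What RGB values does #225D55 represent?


22 → 34 (R)
5D → 93 (G)
55 → 85 (B)
= RGB(34, 93, 85)


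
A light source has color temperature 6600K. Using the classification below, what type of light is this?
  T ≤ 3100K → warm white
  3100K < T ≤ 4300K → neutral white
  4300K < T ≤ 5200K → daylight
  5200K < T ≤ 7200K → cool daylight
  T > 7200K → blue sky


Temperature: 6600K
5200K < 6600K ≤ 7200K → cool daylight
Classification: cool daylight


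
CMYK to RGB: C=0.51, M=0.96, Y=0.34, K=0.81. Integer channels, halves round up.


R = 255 × (1-C) × (1-K) = 255 × 0.49 × 0.19 = 23.7405 → 24
G = 255 × (1-M) × (1-K) = 255 × 0.04 × 0.19 = 1.938 → 2
B = 255 × (1-Y) × (1-K) = 255 × 0.66 × 0.19 = 31.977 → 32
= RGB(24, 2, 32)


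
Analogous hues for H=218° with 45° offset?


Base hue: 218°
Left analog: (218 - 45) mod 360 = 173°
Right analog: (218 + 45) mod 360 = 263°
Analogous hues = 173° and 263°


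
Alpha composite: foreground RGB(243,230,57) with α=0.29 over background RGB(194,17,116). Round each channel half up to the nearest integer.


C = α×F + (1-α)×B, with 1-α = 0.71
R: 0.29×243 + 0.71×194 = 70.47 + 137.74 = 208.21 → 208
G: 0.29×230 + 0.71×17 = 66.70 + 12.07 = 78.77 → 79
B: 0.29×57 + 0.71×116 = 16.53 + 82.36 = 98.89 → 99
= RGB(208, 79, 99)


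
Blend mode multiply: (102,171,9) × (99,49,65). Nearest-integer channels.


Multiply: C = A×B/255, rounded to nearest integer
R: 102×99/255 = 10098/255 ≈ 39.600 → 40
G: 171×49/255 = 8379/255 ≈ 32.859 → 33
B: 9×65/255 = 585/255 ≈ 2.294 → 2
= RGB(40, 33, 2)


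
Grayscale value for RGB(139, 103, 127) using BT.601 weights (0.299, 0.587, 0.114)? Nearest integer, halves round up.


Gray = 0.299×R + 0.587×G + 0.114×B
Gray = 0.299×139 + 0.587×103 + 0.114×127
Gray = 41.561 + 60.461 + 14.478
Gray = 116.500 → round half up → 117
Gray = 117


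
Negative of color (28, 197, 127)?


Invert: (255-R, 255-G, 255-B)
R: 255-28 = 227
G: 255-197 = 58
B: 255-127 = 128
= RGB(227, 58, 128)


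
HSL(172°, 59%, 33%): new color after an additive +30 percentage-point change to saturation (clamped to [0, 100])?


Original S = 59%
Adjustment = +30 percentage points
New S = 59 + (30) = 89
Clamp to [0, 100] → 89
= HSL(172°, 89%, 33%)


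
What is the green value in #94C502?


Color: #94C502
R = 94 = 148
G = C5 = 197
B = 02 = 2
Green = 197


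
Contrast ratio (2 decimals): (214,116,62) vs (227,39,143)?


Linearize each sRGB channel c=v/255: c/12.92 if c ≤ 0.04045 else ((c+0.055)/1.055)^2.4
L = 0.2126×R_lin + 0.7152×G_lin + 0.0722×B_lin
Color 1 (214,116,62):
  R=214: 214/255≈0.8392 > 0.04045 → ((0.8392+0.055)/1.055)^2.4 ≈ 0.67244
  G=116: 116/255≈0.4549 > 0.04045 → ((0.4549+0.055)/1.055)^2.4 ≈ 0.17465
  B=62: 62/255≈0.2431 > 0.04045 → ((0.2431+0.055)/1.055)^2.4 ≈ 0.04817
  L1 = 0.2126×0.67244 + 0.7152×0.17465 + 0.0722×0.04817 ≈ 0.27135
Color 2 (227,39,143):
  R=227: 227/255≈0.8902 > 0.04045 → ((0.8902+0.055)/1.055)^2.4 ≈ 0.76815
  G=39: 39/255≈0.1529 > 0.04045 → ((0.1529+0.055)/1.055)^2.4 ≈ 0.02029
  B=143: 143/255≈0.5608 > 0.04045 → ((0.5608+0.055)/1.055)^2.4 ≈ 0.27468
  L2 = 0.2126×0.76815 + 0.7152×0.02029 + 0.0722×0.27468 ≈ 0.19765
Lighter = 0.27135, Darker = 0.19765
Ratio = (L_lighter + 0.05) / (L_darker + 0.05)
Ratio = (0.27135 + 0.05) / (0.19765 + 0.05) = 0.32135 / 0.24765 ≈ 1.2976
Ratio ≈ 1.30:1


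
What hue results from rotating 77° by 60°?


New hue = (H + rotation) mod 360
New hue = (77 + 60) mod 360
= 137 mod 360
= 137°


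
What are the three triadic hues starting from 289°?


Triadic: equally spaced at 120° intervals
H1 = 289°
H2 = (289 + 120) mod 360 = 49°
H3 = (289 + 240) mod 360 = 169°
Triadic = 289°, 49°, 169°


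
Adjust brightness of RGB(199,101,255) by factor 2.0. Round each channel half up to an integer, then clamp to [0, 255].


Multiply each channel by 2.0, round half up, clamp to [0, 255]
R: 199×2.0 = 398 → clamp → 255
G: 101×2.0 = 202
B: 255×2.0 = 510 → clamp → 255
= RGB(255, 202, 255)


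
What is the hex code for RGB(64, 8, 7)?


R = 64 → 40 (hex)
G = 8 → 08 (hex)
B = 7 → 07 (hex)
Hex = #400807


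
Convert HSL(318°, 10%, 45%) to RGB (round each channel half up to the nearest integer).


H=318°, S=0.10, L=0.45
C = (1-|2L-1|)×S = (1-|-0.10|)×0.10 = 0.09
H' = H/60 = 318/60 ≈ 5.3000; X = C×(1-|H' mod 2 - 1|) = 0.063
m = L - C/2 = 0.45 - 0.045 = 0.405
Sector ⌊H'⌋ = 5 → (R',G',B') = (0.09, 0.0, 0.063)
RGB = ((R'+m)×255, (G'+m)×255, (B'+m)×255) = (126.225, 103.275, 119.34)
Round half up → RGB(126, 103, 119)


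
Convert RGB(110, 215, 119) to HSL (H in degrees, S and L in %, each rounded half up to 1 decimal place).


Normalize: R'=110/255≈0.4314, G'=215/255≈0.8431, B'=119/255≈0.4667
Max=215/255, Min=110/255, Δ=Max-Min=105/255
L = (Max+Min)/2 = (215+110)/510 = 325/510 = 0.63725… → L = 63.7%
L > 0.5 → S = Δ/(2-Max-Min) = 105/(510-215-110) = 105/185 = 0.56756… → S = 56.8%
(the 1/255 factors cancel in S and H, so raw channel differences can be used)
Max is G' → H = 60 × ((B-R)/Δ + 2) = 60 × ((119-110)/105 + 2)
  9/105 + 2 = 0.0857… + 2 = 2.0857…
  H = 60 × 2.0857… = 125.142…° → H = 125.1°
= HSL(125.1°, 56.8%, 63.7%)


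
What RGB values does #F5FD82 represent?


F5 → 245 (R)
FD → 253 (G)
82 → 130 (B)
= RGB(245, 253, 130)


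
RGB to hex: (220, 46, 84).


R = 220 → DC (hex)
G = 46 → 2E (hex)
B = 84 → 54 (hex)
Hex = #DC2E54


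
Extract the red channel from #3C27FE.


Color: #3C27FE
R = 3C = 60
G = 27 = 39
B = FE = 254
Red = 60


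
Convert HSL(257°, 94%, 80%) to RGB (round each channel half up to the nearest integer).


H=257°, S=0.94, L=0.80
C = (1-|2L-1|)×S = (1-|0.60|)×0.94 = 0.376
H' = H/60 = 257/60 ≈ 4.2833; X = C×(1-|H' mod 2 - 1|) ≈ 0.1065
m = L - C/2 = 0.80 - 0.188 = 0.612
Sector ⌊H'⌋ = 4 → (R',G',B') = (≈0.1065, 0.0, 0.376)
RGB = ((R'+m)×255, (G'+m)×255, (B'+m)×255) = (183.226, 156.06, 251.94)
Round half up → RGB(183, 156, 252)


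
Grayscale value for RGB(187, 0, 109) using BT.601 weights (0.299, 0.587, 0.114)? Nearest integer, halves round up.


Gray = 0.299×R + 0.587×G + 0.114×B
Gray = 0.299×187 + 0.587×0 + 0.114×109
Gray = 55.913 + 0.000 + 12.426
Gray = 68.339 → round half up → 68
Gray = 68


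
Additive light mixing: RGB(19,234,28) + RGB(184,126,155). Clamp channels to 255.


Additive: each channel = min(255, C₁+C₂)
R: 19+184 = 203 → 203
G: 234+126 = 360 → 255
B: 28+155 = 183 → 183
= RGB(203, 255, 183)


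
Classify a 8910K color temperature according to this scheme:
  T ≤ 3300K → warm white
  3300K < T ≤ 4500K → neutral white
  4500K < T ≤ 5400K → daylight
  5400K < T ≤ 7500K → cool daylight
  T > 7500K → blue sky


Temperature: 8910K
8910K > 7500K → blue sky
Classification: blue sky


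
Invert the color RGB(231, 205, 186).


Invert: (255-R, 255-G, 255-B)
R: 255-231 = 24
G: 255-205 = 50
B: 255-186 = 69
= RGB(24, 50, 69)


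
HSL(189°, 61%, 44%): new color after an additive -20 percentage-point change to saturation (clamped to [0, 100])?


Original S = 61%
Adjustment = -20 percentage points
New S = 61 + (-20) = 41
Clamp to [0, 100] → 41
= HSL(189°, 41%, 44%)


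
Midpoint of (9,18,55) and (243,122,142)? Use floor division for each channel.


Midpoint: each channel = ⌊(C₁+C₂)/2⌋
R: ⌊(9+243)/2⌋ = 126
G: ⌊(18+122)/2⌋ = 70
B: ⌊(55+142)/2⌋ = 98
= RGB(126, 70, 98)


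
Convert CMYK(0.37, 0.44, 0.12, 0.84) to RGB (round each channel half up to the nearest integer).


R = 255 × (1-C) × (1-K) = 255 × 0.63 × 0.16 = 25.704 → 26
G = 255 × (1-M) × (1-K) = 255 × 0.56 × 0.16 = 22.848 → 23
B = 255 × (1-Y) × (1-K) = 255 × 0.88 × 0.16 = 35.904 → 36
= RGB(26, 23, 36)


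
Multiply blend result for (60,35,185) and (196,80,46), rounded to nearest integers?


Multiply: C = A×B/255, rounded to nearest integer
R: 60×196/255 = 11760/255 ≈ 46.118 → 46
G: 35×80/255 = 2800/255 ≈ 10.980 → 11
B: 185×46/255 = 8510/255 ≈ 33.373 → 33
= RGB(46, 11, 33)


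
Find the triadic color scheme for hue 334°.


Triadic: equally spaced at 120° intervals
H1 = 334°
H2 = (334 + 120) mod 360 = 94°
H3 = (334 + 240) mod 360 = 214°
Triadic = 334°, 94°, 214°


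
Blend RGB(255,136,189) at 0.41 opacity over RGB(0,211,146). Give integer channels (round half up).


C = α×F + (1-α)×B, with 1-α = 0.59
R: 0.41×255 + 0.59×0 = 104.55 + 0.00 = 104.55 → 105
G: 0.41×136 + 0.59×211 = 55.76 + 124.49 = 180.25 → 180
B: 0.41×189 + 0.59×146 = 77.49 + 86.14 = 163.63 → 164
= RGB(105, 180, 164)


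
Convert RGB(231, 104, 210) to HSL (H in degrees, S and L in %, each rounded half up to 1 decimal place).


Normalize: R'=231/255≈0.9059, G'=104/255≈0.4078, B'=210/255≈0.8235
Max=231/255, Min=104/255, Δ=Max-Min=127/255
L = (Max+Min)/2 = (231+104)/510 = 335/510 = 0.65686… → L = 65.7%
L > 0.5 → S = Δ/(2-Max-Min) = 127/(510-231-104) = 127/175 = 0.72571… → S = 72.6%
(the 1/255 factors cancel in S and H, so raw channel differences can be used)
Max is R' → H = 60 × (((G-B)/Δ) mod 6) = 60 × (((104-210)/127) mod 6)
  (-106)/127 = -0.8346…; negative, so add 6 → 5.1653…
  H = 60 × 5.1653… = 309.921…° → H = 309.9°
= HSL(309.9°, 72.6%, 65.7%)


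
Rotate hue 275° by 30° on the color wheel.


New hue = (H + rotation) mod 360
New hue = (275 + 30) mod 360
= 305 mod 360
= 305°


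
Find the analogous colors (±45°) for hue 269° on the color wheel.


Base hue: 269°
Left analog: (269 - 45) mod 360 = 224°
Right analog: (269 + 45) mod 360 = 314°
Analogous hues = 224° and 314°


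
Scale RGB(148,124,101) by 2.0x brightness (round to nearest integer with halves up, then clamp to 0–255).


Multiply each channel by 2.0, round half up, clamp to [0, 255]
R: 148×2.0 = 296 → clamp → 255
G: 124×2.0 = 248
B: 101×2.0 = 202
= RGB(255, 248, 202)


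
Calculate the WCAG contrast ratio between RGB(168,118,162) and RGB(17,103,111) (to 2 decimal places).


Linearize each sRGB channel c=v/255: c/12.92 if c ≤ 0.04045 else ((c+0.055)/1.055)^2.4
L = 0.2126×R_lin + 0.7152×G_lin + 0.0722×B_lin
Color 1 (168,118,162):
  R=168: 168/255≈0.6588 > 0.04045 → ((0.6588+0.055)/1.055)^2.4 ≈ 0.39157
  G=118: 118/255≈0.4627 > 0.04045 → ((0.4627+0.055)/1.055)^2.4 ≈ 0.18116
  B=162: 162/255≈0.6353 > 0.04045 → ((0.6353+0.055)/1.055)^2.4 ≈ 0.36131
  L1 = 0.2126×0.39157 + 0.7152×0.18116 + 0.0722×0.36131 ≈ 0.23890
Color 2 (17,103,111):
  R=17: 17/255≈0.0667 > 0.04045 → ((0.0667+0.055)/1.055)^2.4 ≈ 0.00561
  G=103: 103/255≈0.4039 > 0.04045 → ((0.4039+0.055)/1.055)^2.4 ≈ 0.13563
  B=111: 111/255≈0.4353 > 0.04045 → ((0.4353+0.055)/1.055)^2.4 ≈ 0.15896
  L2 = 0.2126×0.00561 + 0.7152×0.13563 + 0.0722×0.15896 ≈ 0.10967
Lighter = 0.23890, Darker = 0.10967
Ratio = (L_lighter + 0.05) / (L_darker + 0.05)
Ratio = (0.23890 + 0.05) / (0.10967 + 0.05) = 0.28890 / 0.15967 ≈ 1.8093
Ratio ≈ 1.81:1


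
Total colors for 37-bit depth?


Colors = 2^bits = 2^37
= 137,438,953,472 colors


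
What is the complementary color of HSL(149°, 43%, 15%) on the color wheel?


Complement = opposite side of color wheel = hue + 180°
H' = (149 + 180) mod 360 = 329°
S and L unchanged.
= HSL(329°, 43%, 15%)


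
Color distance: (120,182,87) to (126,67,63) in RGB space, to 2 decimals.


d = √[(R₁-R₂)² + (G₁-G₂)² + (B₁-B₂)²]
d = √[(120-126)² + (182-67)² + (87-63)²]
d = √[36 + 13225 + 576]
d = √13837
d ≈ 117.63


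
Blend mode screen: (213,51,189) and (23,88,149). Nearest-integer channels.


Screen: C = 255 - (255-A)×(255-B)/255, rounded to nearest integer
R: 255 - (255-213)×(255-23)/255 = 255 - 9744/255 ≈ 255 - 38.212 = 216.788 → 217
G: 255 - (255-51)×(255-88)/255 = 255 - 34068/255 ≈ 255 - 133.600 = 121.400 → 121
B: 255 - (255-189)×(255-149)/255 = 255 - 6996/255 ≈ 255 - 27.435 = 227.565 → 228
= RGB(217, 121, 228)


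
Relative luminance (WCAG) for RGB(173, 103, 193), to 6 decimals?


Linearize each channel (sRGB transfer function): c = v/255; c_lin = c/12.92 if c ≤ 0.04045, else ((c+0.055)/1.055)^2.4
  R: 173/255 ≈ 0.678431 > 0.04045 → ((0.678431+0.055)/1.055)^2.4 ≈ 0.417885
  G: 103/255 ≈ 0.403922 > 0.04045 → ((0.403922+0.055)/1.055)^2.4 ≈ 0.135633
  B: 193/255 ≈ 0.756863 > 0.04045 → ((0.756863+0.055)/1.055)^2.4 ≈ 0.533276
R_lin = 0.417885, G_lin = 0.135633, B_lin = 0.533276
L = 0.2126×R + 0.7152×G + 0.0722×B
L = 0.2126×0.417885 + 0.7152×0.135633 + 0.0722×0.533276
L ≈ 0.224350


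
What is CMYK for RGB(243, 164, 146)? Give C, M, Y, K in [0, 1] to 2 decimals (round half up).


R'=243/255≈0.9529, G'=164/255≈0.6431, B'=146/255≈0.5725
K = 1 - max(R',G',B') = 1 - 243/255 = 12/255 = 0.04705… → 0.05
(1-R'-K)/(1-K) simplifies to (max-R)/max with max = 243:
C = (243-243)/243 = 0/243 = 0 → 0.00
M = (243-164)/243 = 79/243 = 0.32510… → 0.33
Y = (243-146)/243 = 97/243 = 0.39917… → 0.40
= CMYK(0.00, 0.33, 0.40, 0.05)


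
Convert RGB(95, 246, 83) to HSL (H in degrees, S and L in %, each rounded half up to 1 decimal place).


Normalize: R'=95/255≈0.3725, G'=246/255≈0.9647, B'=83/255≈0.3255
Max=246/255, Min=83/255, Δ=Max-Min=163/255
L = (Max+Min)/2 = (246+83)/510 = 329/510 = 0.64509… → L = 64.5%
L > 0.5 → S = Δ/(2-Max-Min) = 163/(510-246-83) = 163/181 = 0.90055… → S = 90.1%
(the 1/255 factors cancel in S and H, so raw channel differences can be used)
Max is G' → H = 60 × ((B-R)/Δ + 2) = 60 × ((83-95)/163 + 2)
  -12/163 + 2 = -0.0736… + 2 = 1.9263…
  H = 60 × 1.9263… = 115.582…° → H = 115.6°
= HSL(115.6°, 90.1%, 64.5%)


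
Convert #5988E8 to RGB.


59 → 89 (R)
88 → 136 (G)
E8 → 232 (B)
= RGB(89, 136, 232)


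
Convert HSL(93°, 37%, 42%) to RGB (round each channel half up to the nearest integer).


H=93°, S=0.37, L=0.42
C = (1-|2L-1|)×S = (1-|-0.16|)×0.37 = 0.3108
H' = H/60 = 93/60 ≈ 1.5500; X = C×(1-|H' mod 2 - 1|) = 0.13986
m = L - C/2 = 0.42 - 0.1554 = 0.2646
Sector ⌊H'⌋ = 1 → (R',G',B') = (0.13986, 0.3108, 0.0)
RGB = ((R'+m)×255, (G'+m)×255, (B'+m)×255) = (103.1373, 146.727, 67.473)
Round half up → RGB(103, 147, 67)


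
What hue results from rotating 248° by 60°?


New hue = (H + rotation) mod 360
New hue = (248 + 60) mod 360
= 308 mod 360
= 308°


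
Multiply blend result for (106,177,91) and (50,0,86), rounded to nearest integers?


Multiply: C = A×B/255, rounded to nearest integer
R: 106×50/255 = 5300/255 ≈ 20.784 → 21
G: 177×0/255 = 0/255 ≈ 0.000 → 0
B: 91×86/255 = 7826/255 ≈ 30.690 → 31
= RGB(21, 0, 31)


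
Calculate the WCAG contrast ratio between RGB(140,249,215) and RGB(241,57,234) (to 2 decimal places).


Linearize each sRGB channel c=v/255: c/12.92 if c ≤ 0.04045 else ((c+0.055)/1.055)^2.4
L = 0.2126×R_lin + 0.7152×G_lin + 0.0722×B_lin
Color 1 (140,249,215):
  R=140: 140/255≈0.5490 > 0.04045 → ((0.5490+0.055)/1.055)^2.4 ≈ 0.26225
  G=249: 249/255≈0.9765 > 0.04045 → ((0.9765+0.055)/1.055)^2.4 ≈ 0.94731
  B=215: 215/255≈0.8431 > 0.04045 → ((0.8431+0.055)/1.055)^2.4 ≈ 0.67954
  L1 = 0.2126×0.26225 + 0.7152×0.94731 + 0.0722×0.67954 ≈ 0.78233
Color 2 (241,57,234):
  R=241: 241/255≈0.9451 > 0.04045 → ((0.9451+0.055)/1.055)^2.4 ≈ 0.87962
  G=57: 57/255≈0.2235 > 0.04045 → ((0.2235+0.055)/1.055)^2.4 ≈ 0.04092
  B=234: 234/255≈0.9176 > 0.04045 → ((0.9176+0.055)/1.055)^2.4 ≈ 0.82279
  L2 = 0.2126×0.87962 + 0.7152×0.04092 + 0.0722×0.82279 ≈ 0.27568
Lighter = 0.78233, Darker = 0.27568
Ratio = (L_lighter + 0.05) / (L_darker + 0.05)
Ratio = (0.78233 + 0.05) / (0.27568 + 0.05) = 0.83233 / 0.32568 ≈ 2.5557
Ratio ≈ 2.56:1


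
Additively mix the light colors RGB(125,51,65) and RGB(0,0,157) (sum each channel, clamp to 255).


Additive: each channel = min(255, C₁+C₂)
R: 125+0 = 125 → 125
G: 51+0 = 51 → 51
B: 65+157 = 222 → 222
= RGB(125, 51, 222)


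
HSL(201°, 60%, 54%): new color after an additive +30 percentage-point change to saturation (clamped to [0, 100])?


Original S = 60%
Adjustment = +30 percentage points
New S = 60 + (30) = 90
Clamp to [0, 100] → 90
= HSL(201°, 90%, 54%)


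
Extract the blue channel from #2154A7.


Color: #2154A7
R = 21 = 33
G = 54 = 84
B = A7 = 167
Blue = 167


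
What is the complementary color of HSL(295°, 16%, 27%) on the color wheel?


Complement = opposite side of color wheel = hue + 180°
H' = (295 + 180) mod 360 = 115°
S and L unchanged.
= HSL(115°, 16%, 27%)


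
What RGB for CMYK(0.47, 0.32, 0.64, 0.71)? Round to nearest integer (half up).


R = 255 × (1-C) × (1-K) = 255 × 0.53 × 0.29 = 39.1935 → 39
G = 255 × (1-M) × (1-K) = 255 × 0.68 × 0.29 = 50.286 → 50
B = 255 × (1-Y) × (1-K) = 255 × 0.36 × 0.29 = 26.622 → 27
= RGB(39, 50, 27)


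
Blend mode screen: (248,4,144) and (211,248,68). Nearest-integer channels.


Screen: C = 255 - (255-A)×(255-B)/255, rounded to nearest integer
R: 255 - (255-248)×(255-211)/255 = 255 - 308/255 ≈ 255 - 1.208 = 253.792 → 254
G: 255 - (255-4)×(255-248)/255 = 255 - 1757/255 ≈ 255 - 6.890 = 248.110 → 248
B: 255 - (255-144)×(255-68)/255 = 255 - 20757/255 ≈ 255 - 81.400 = 173.600 → 174
= RGB(254, 248, 174)


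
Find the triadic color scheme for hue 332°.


Triadic: equally spaced at 120° intervals
H1 = 332°
H2 = (332 + 120) mod 360 = 92°
H3 = (332 + 240) mod 360 = 212°
Triadic = 332°, 92°, 212°


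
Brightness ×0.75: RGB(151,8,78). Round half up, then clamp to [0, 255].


Multiply each channel by 0.75, round half up, clamp to [0, 255]
R: 151×0.75 = 113.25 → round → 113
G: 8×0.75 = 6
B: 78×0.75 = 58.5 → round → 59
= RGB(113, 6, 59)


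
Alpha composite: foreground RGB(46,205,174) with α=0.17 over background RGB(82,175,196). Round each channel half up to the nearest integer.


C = α×F + (1-α)×B, with 1-α = 0.83
R: 0.17×46 + 0.83×82 = 7.82 + 68.06 = 75.88 → 76
G: 0.17×205 + 0.83×175 = 34.85 + 145.25 = 180.10 → 180
B: 0.17×174 + 0.83×196 = 29.58 + 162.68 = 192.26 → 192
= RGB(76, 180, 192)


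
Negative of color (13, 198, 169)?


Invert: (255-R, 255-G, 255-B)
R: 255-13 = 242
G: 255-198 = 57
B: 255-169 = 86
= RGB(242, 57, 86)


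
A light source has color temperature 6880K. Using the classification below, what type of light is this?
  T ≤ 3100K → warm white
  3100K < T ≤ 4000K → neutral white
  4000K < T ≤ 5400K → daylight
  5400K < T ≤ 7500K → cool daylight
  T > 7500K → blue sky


Temperature: 6880K
5400K < 6880K ≤ 7500K → cool daylight
Classification: cool daylight


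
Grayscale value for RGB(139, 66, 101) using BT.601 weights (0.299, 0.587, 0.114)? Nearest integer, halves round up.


Gray = 0.299×R + 0.587×G + 0.114×B
Gray = 0.299×139 + 0.587×66 + 0.114×101
Gray = 41.561 + 38.742 + 11.514
Gray = 91.817 → round half up → 92
Gray = 92


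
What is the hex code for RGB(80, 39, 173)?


R = 80 → 50 (hex)
G = 39 → 27 (hex)
B = 173 → AD (hex)
Hex = #5027AD


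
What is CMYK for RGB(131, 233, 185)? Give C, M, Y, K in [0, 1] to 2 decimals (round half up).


R'=131/255≈0.5137, G'=233/255≈0.9137, B'=185/255≈0.7255
K = 1 - max(R',G',B') = 1 - 233/255 = 22/255 = 0.08627… → 0.09
(1-R'-K)/(1-K) simplifies to (max-R)/max with max = 233:
C = (233-131)/233 = 102/233 = 0.43776… → 0.44
M = (233-233)/233 = 0/233 = 0 → 0.00
Y = (233-185)/233 = 48/233 = 0.20600… → 0.21
= CMYK(0.44, 0.00, 0.21, 0.09)


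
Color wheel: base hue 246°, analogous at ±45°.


Base hue: 246°
Left analog: (246 - 45) mod 360 = 201°
Right analog: (246 + 45) mod 360 = 291°
Analogous hues = 201° and 291°


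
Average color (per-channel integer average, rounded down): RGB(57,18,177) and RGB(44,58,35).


Midpoint: each channel = ⌊(C₁+C₂)/2⌋
R: ⌊(57+44)/2⌋ = 50
G: ⌊(18+58)/2⌋ = 38
B: ⌊(177+35)/2⌋ = 106
= RGB(50, 38, 106)


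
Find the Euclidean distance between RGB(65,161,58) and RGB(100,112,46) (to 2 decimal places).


d = √[(R₁-R₂)² + (G₁-G₂)² + (B₁-B₂)²]
d = √[(65-100)² + (161-112)² + (58-46)²]
d = √[1225 + 2401 + 144]
d = √3770
d ≈ 61.40


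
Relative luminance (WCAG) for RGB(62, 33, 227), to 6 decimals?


Linearize each channel (sRGB transfer function): c = v/255; c_lin = c/12.92 if c ≤ 0.04045, else ((c+0.055)/1.055)^2.4
  R: 62/255 ≈ 0.243137 > 0.04045 → ((0.243137+0.055)/1.055)^2.4 ≈ 0.048172
  G: 33/255 ≈ 0.129412 > 0.04045 → ((0.129412+0.055)/1.055)^2.4 ≈ 0.015209
  B: 227/255 ≈ 0.890196 > 0.04045 → ((0.890196+0.055)/1.055)^2.4 ≈ 0.768151
R_lin = 0.048172, G_lin = 0.015209, B_lin = 0.768151
L = 0.2126×R + 0.7152×G + 0.0722×B
L = 0.2126×0.048172 + 0.7152×0.015209 + 0.0722×0.768151
L ≈ 0.076579


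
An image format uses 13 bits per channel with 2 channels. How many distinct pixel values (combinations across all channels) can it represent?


Total bits = 13 bits/channel × 2 channels = 26 bits
Distinct pixel values = 2^26
= 67,108,864 pixel values


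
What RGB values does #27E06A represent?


27 → 39 (R)
E0 → 224 (G)
6A → 106 (B)
= RGB(39, 224, 106)


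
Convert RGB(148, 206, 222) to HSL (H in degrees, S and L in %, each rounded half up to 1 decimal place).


Normalize: R'=148/255≈0.5804, G'=206/255≈0.8078, B'=222/255≈0.8706
Max=222/255, Min=148/255, Δ=Max-Min=74/255
L = (Max+Min)/2 = (222+148)/510 = 370/510 = 0.72549… → L = 72.5%
L > 0.5 → S = Δ/(2-Max-Min) = 74/(510-222-148) = 74/140 = 0.52857… → S = 52.9%
(the 1/255 factors cancel in S and H, so raw channel differences can be used)
Max is B' → H = 60 × ((R-G)/Δ + 4) = 60 × ((148-206)/74 + 4)
  -58/74 + 4 = -0.7837… + 4 = 3.2162…
  H = 60 × 3.2162… = 192.972…° → H = 193.0°
= HSL(193.0°, 52.9%, 72.5%)


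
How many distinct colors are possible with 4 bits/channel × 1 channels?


Total bits = 4 bits/channel × 1 channels = 4 bits
Distinct colors = 2^4
= 16 colors


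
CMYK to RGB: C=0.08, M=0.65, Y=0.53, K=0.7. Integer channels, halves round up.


R = 255 × (1-C) × (1-K) = 255 × 0.92 × 0.30 = 70.38 → 70
G = 255 × (1-M) × (1-K) = 255 × 0.35 × 0.30 = 26.775 → 27
B = 255 × (1-Y) × (1-K) = 255 × 0.47 × 0.30 = 35.955 → 36
= RGB(70, 27, 36)


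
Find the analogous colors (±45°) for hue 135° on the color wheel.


Base hue: 135°
Left analog: (135 - 45) mod 360 = 90°
Right analog: (135 + 45) mod 360 = 180°
Analogous hues = 90° and 180°


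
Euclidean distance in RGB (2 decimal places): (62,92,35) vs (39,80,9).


d = √[(R₁-R₂)² + (G₁-G₂)² + (B₁-B₂)²]
d = √[(62-39)² + (92-80)² + (35-9)²]
d = √[529 + 144 + 676]
d = √1349
d ≈ 36.73


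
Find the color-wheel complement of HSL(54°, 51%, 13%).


Complement = opposite side of color wheel = hue + 180°
H' = (54 + 180) mod 360 = 234°
S and L unchanged.
= HSL(234°, 51%, 13%)


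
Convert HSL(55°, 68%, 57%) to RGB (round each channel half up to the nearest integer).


H=55°, S=0.68, L=0.57
C = (1-|2L-1|)×S = (1-|0.14|)×0.68 = 0.5848
H' = H/60 = 55/60 ≈ 0.9167; X = C×(1-|H' mod 2 - 1|) ≈ 0.5361
m = L - C/2 = 0.57 - 0.2924 = 0.2776
Sector ⌊H'⌋ = 0 → (R',G',B') = (0.5848, ≈0.5361, 0.0)
RGB = ((R'+m)×255, (G'+m)×255, (B'+m)×255) = (219.912, 207.485, 70.788)
Round half up → RGB(220, 207, 71)


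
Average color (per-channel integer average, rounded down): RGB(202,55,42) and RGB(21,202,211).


Midpoint: each channel = ⌊(C₁+C₂)/2⌋
R: ⌊(202+21)/2⌋ = 111
G: ⌊(55+202)/2⌋ = 128
B: ⌊(42+211)/2⌋ = 126
= RGB(111, 128, 126)


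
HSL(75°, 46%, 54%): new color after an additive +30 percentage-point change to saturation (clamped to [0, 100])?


Original S = 46%
Adjustment = +30 percentage points
New S = 46 + (30) = 76
Clamp to [0, 100] → 76
= HSL(75°, 76%, 54%)


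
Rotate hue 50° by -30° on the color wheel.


New hue = (H + rotation) mod 360
New hue = (50 -30) mod 360
= 20 mod 360
= 20°


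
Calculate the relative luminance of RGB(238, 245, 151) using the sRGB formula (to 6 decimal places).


Linearize each channel (sRGB transfer function): c = v/255; c_lin = c/12.92 if c ≤ 0.04045, else ((c+0.055)/1.055)^2.4
  R: 238/255 ≈ 0.933333 > 0.04045 → ((0.933333+0.055)/1.055)^2.4 ≈ 0.854993
  G: 245/255 ≈ 0.960784 > 0.04045 → ((0.960784+0.055)/1.055)^2.4 ≈ 0.913099
  B: 151/255 ≈ 0.592157 > 0.04045 → ((0.592157+0.055)/1.055)^2.4 ≈ 0.309469
R_lin = 0.854993, G_lin = 0.913099, B_lin = 0.309469
L = 0.2126×R + 0.7152×G + 0.0722×B
L = 0.2126×0.854993 + 0.7152×0.913099 + 0.0722×0.309469
L ≈ 0.857163


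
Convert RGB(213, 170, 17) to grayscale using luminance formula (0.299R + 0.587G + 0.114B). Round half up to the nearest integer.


Gray = 0.299×R + 0.587×G + 0.114×B
Gray = 0.299×213 + 0.587×170 + 0.114×17
Gray = 63.687 + 99.790 + 1.938
Gray = 165.415 → round half up → 165
Gray = 165


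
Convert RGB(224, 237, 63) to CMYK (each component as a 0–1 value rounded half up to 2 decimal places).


R'=224/255≈0.8784, G'=237/255≈0.9294, B'=63/255≈0.2471
K = 1 - max(R',G',B') = 1 - 237/255 = 18/255 = 0.07058… → 0.07
(1-R'-K)/(1-K) simplifies to (max-R)/max with max = 237:
C = (237-224)/237 = 13/237 = 0.05485… → 0.05
M = (237-237)/237 = 0/237 = 0 → 0.00
Y = (237-63)/237 = 174/237 = 0.73417… → 0.73
= CMYK(0.05, 0.00, 0.73, 0.07)


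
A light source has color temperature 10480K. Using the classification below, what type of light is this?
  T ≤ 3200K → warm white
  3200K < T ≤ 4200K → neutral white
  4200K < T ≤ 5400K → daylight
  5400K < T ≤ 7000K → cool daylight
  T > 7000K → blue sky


Temperature: 10480K
10480K > 7000K → blue sky
Classification: blue sky


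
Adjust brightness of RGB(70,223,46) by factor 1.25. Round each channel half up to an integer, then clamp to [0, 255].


Multiply each channel by 1.25, round half up, clamp to [0, 255]
R: 70×1.25 = 87.5 → round → 88
G: 223×1.25 = 278.75 → round → 279 → clamp → 255
B: 46×1.25 = 57.5 → round → 58
= RGB(88, 255, 58)


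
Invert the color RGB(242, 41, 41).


Invert: (255-R, 255-G, 255-B)
R: 255-242 = 13
G: 255-41 = 214
B: 255-41 = 214
= RGB(13, 214, 214)


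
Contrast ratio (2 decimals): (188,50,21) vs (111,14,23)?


Linearize each sRGB channel c=v/255: c/12.92 if c ≤ 0.04045 else ((c+0.055)/1.055)^2.4
L = 0.2126×R_lin + 0.7152×G_lin + 0.0722×B_lin
Color 1 (188,50,21):
  R=188: 188/255≈0.7373 > 0.04045 → ((0.7373+0.055)/1.055)^2.4 ≈ 0.50289
  G=50: 50/255≈0.1961 > 0.04045 → ((0.1961+0.055)/1.055)^2.4 ≈ 0.03190
  B=21: 21/255≈0.0824 > 0.04045 → ((0.0824+0.055)/1.055)^2.4 ≈ 0.00750
  L1 = 0.2126×0.50289 + 0.7152×0.03190 + 0.0722×0.00750 ≈ 0.13027
Color 2 (111,14,23):
  R=111: 111/255≈0.4353 > 0.04045 → ((0.4353+0.055)/1.055)^2.4 ≈ 0.15896
  G=14: 14/255≈0.0549 > 0.04045 → ((0.0549+0.055)/1.055)^2.4 ≈ 0.00439
  B=23: 23/255≈0.0902 > 0.04045 → ((0.0902+0.055)/1.055)^2.4 ≈ 0.00857
  L2 = 0.2126×0.15896 + 0.7152×0.00439 + 0.0722×0.00857 ≈ 0.03755
Lighter = 0.13027, Darker = 0.03755
Ratio = (L_lighter + 0.05) / (L_darker + 0.05)
Ratio = (0.13027 + 0.05) / (0.03755 + 0.05) = 0.18027 / 0.08755 ≈ 2.0589
Ratio ≈ 2.06:1


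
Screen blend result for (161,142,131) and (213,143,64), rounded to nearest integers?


Screen: C = 255 - (255-A)×(255-B)/255, rounded to nearest integer
R: 255 - (255-161)×(255-213)/255 = 255 - 3948/255 ≈ 255 - 15.482 = 239.518 → 240
G: 255 - (255-142)×(255-143)/255 = 255 - 12656/255 ≈ 255 - 49.631 = 205.369 → 205
B: 255 - (255-131)×(255-64)/255 = 255 - 23684/255 ≈ 255 - 92.878 = 162.122 → 162
= RGB(240, 205, 162)


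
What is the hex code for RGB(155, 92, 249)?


R = 155 → 9B (hex)
G = 92 → 5C (hex)
B = 249 → F9 (hex)
Hex = #9B5CF9


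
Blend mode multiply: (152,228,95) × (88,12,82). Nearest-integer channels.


Multiply: C = A×B/255, rounded to nearest integer
R: 152×88/255 = 13376/255 ≈ 52.455 → 52
G: 228×12/255 = 2736/255 ≈ 10.729 → 11
B: 95×82/255 = 7790/255 ≈ 30.549 → 31
= RGB(52, 11, 31)


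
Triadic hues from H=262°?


Triadic: equally spaced at 120° intervals
H1 = 262°
H2 = (262 + 120) mod 360 = 22°
H3 = (262 + 240) mod 360 = 142°
Triadic = 262°, 22°, 142°


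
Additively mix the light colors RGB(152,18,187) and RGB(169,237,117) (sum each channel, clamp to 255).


Additive: each channel = min(255, C₁+C₂)
R: 152+169 = 321 → 255
G: 18+237 = 255 → 255
B: 187+117 = 304 → 255
= RGB(255, 255, 255)


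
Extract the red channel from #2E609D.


Color: #2E609D
R = 2E = 46
G = 60 = 96
B = 9D = 157
Red = 46


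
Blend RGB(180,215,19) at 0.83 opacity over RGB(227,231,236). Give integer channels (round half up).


C = α×F + (1-α)×B, with 1-α = 0.17
R: 0.83×180 + 0.17×227 = 149.40 + 38.59 = 187.99 → 188
G: 0.83×215 + 0.17×231 = 178.45 + 39.27 = 217.72 → 218
B: 0.83×19 + 0.17×236 = 15.77 + 40.12 = 55.89 → 56
= RGB(188, 218, 56)


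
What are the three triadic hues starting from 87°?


Triadic: equally spaced at 120° intervals
H1 = 87°
H2 = (87 + 120) mod 360 = 207°
H3 = (87 + 240) mod 360 = 327°
Triadic = 87°, 207°, 327°


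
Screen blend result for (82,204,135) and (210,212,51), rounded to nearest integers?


Screen: C = 255 - (255-A)×(255-B)/255, rounded to nearest integer
R: 255 - (255-82)×(255-210)/255 = 255 - 7785/255 ≈ 255 - 30.529 = 224.471 → 224
G: 255 - (255-204)×(255-212)/255 = 255 - 2193/255 ≈ 255 - 8.600 = 246.400 → 246
B: 255 - (255-135)×(255-51)/255 = 255 - 24480/255 ≈ 255 - 96.000 = 159.000 → 159
= RGB(224, 246, 159)


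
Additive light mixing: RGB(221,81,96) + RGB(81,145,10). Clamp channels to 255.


Additive: each channel = min(255, C₁+C₂)
R: 221+81 = 302 → 255
G: 81+145 = 226 → 226
B: 96+10 = 106 → 106
= RGB(255, 226, 106)


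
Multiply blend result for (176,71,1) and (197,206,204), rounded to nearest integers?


Multiply: C = A×B/255, rounded to nearest integer
R: 176×197/255 = 34672/255 ≈ 135.969 → 136
G: 71×206/255 = 14626/255 ≈ 57.357 → 57
B: 1×204/255 = 204/255 ≈ 0.800 → 1
= RGB(136, 57, 1)


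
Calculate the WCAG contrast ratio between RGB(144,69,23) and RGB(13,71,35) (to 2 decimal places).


Linearize each sRGB channel c=v/255: c/12.92 if c ≤ 0.04045 else ((c+0.055)/1.055)^2.4
L = 0.2126×R_lin + 0.7152×G_lin + 0.0722×B_lin
Color 1 (144,69,23):
  R=144: 144/255≈0.5647 > 0.04045 → ((0.5647+0.055)/1.055)^2.4 ≈ 0.27889
  G=69: 69/255≈0.2706 > 0.04045 → ((0.2706+0.055)/1.055)^2.4 ≈ 0.05951
  B=23: 23/255≈0.0902 > 0.04045 → ((0.0902+0.055)/1.055)^2.4 ≈ 0.00857
  L1 = 0.2126×0.27889 + 0.7152×0.05951 + 0.0722×0.00857 ≈ 0.10247
Color 2 (13,71,35):
  R=13: 13/255≈0.0510 > 0.04045 → ((0.0510+0.055)/1.055)^2.4 ≈ 0.00402
  G=71: 71/255≈0.2784 > 0.04045 → ((0.2784+0.055)/1.055)^2.4 ≈ 0.06301
  B=35: 35/255≈0.1373 > 0.04045 → ((0.1373+0.055)/1.055)^2.4 ≈ 0.01681
  L2 = 0.2126×0.00402 + 0.7152×0.06301 + 0.0722×0.01681 ≈ 0.04713
Lighter = 0.10247, Darker = 0.04713
Ratio = (L_lighter + 0.05) / (L_darker + 0.05)
Ratio = (0.10247 + 0.05) / (0.04713 + 0.05) = 0.15247 / 0.09713 ≈ 1.5697
Ratio ≈ 1.57:1


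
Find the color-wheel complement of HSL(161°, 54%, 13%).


Complement = opposite side of color wheel = hue + 180°
H' = (161 + 180) mod 360 = 341°
S and L unchanged.
= HSL(341°, 54%, 13%)


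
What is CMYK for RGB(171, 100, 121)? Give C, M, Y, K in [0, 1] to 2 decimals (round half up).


R'=171/255≈0.6706, G'=100/255≈0.3922, B'=121/255≈0.4745
K = 1 - max(R',G',B') = 1 - 171/255 = 84/255 = 0.32941… → 0.33
(1-R'-K)/(1-K) simplifies to (max-R)/max with max = 171:
C = (171-171)/171 = 0/171 = 0 → 0.00
M = (171-100)/171 = 71/171 = 0.41520… → 0.42
Y = (171-121)/171 = 50/171 = 0.29239… → 0.29
= CMYK(0.00, 0.42, 0.29, 0.33)


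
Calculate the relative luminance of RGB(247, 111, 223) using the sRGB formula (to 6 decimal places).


Linearize each channel (sRGB transfer function): c = v/255; c_lin = c/12.92 if c ≤ 0.04045, else ((c+0.055)/1.055)^2.4
  R: 247/255 ≈ 0.968627 > 0.04045 → ((0.968627+0.055)/1.055)^2.4 ≈ 0.930111
  G: 111/255 ≈ 0.435294 > 0.04045 → ((0.435294+0.055)/1.055)^2.4 ≈ 0.158961
  B: 223/255 ≈ 0.874510 > 0.04045 → ((0.874510+0.055)/1.055)^2.4 ≈ 0.737910
R_lin = 0.930111, G_lin = 0.158961, B_lin = 0.737910
L = 0.2126×R + 0.7152×G + 0.0722×B
L = 0.2126×0.930111 + 0.7152×0.158961 + 0.0722×0.737910
L ≈ 0.364707


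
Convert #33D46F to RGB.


33 → 51 (R)
D4 → 212 (G)
6F → 111 (B)
= RGB(51, 212, 111)


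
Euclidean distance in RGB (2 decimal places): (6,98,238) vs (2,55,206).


d = √[(R₁-R₂)² + (G₁-G₂)² + (B₁-B₂)²]
d = √[(6-2)² + (98-55)² + (238-206)²]
d = √[16 + 1849 + 1024]
d = √2889
d ≈ 53.75


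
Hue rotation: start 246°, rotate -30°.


New hue = (H + rotation) mod 360
New hue = (246 -30) mod 360
= 216 mod 360
= 216°


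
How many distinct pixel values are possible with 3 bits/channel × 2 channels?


Total bits = 3 bits/channel × 2 channels = 6 bits
Distinct pixel values = 2^6
= 64 pixel values


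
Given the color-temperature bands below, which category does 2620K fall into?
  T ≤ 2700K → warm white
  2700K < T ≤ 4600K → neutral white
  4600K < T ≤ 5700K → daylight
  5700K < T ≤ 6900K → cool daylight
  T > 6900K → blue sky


Temperature: 2620K
2620K ≤ 2700K → warm white
Classification: warm white


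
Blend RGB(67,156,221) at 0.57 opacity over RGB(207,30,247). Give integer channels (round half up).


C = α×F + (1-α)×B, with 1-α = 0.43
R: 0.57×67 + 0.43×207 = 38.19 + 89.01 = 127.20 → 127
G: 0.57×156 + 0.43×30 = 88.92 + 12.90 = 101.82 → 102
B: 0.57×221 + 0.43×247 = 125.97 + 106.21 = 232.18 → 232
= RGB(127, 102, 232)


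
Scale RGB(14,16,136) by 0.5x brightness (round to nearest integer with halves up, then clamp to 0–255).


Multiply each channel by 0.5, round half up, clamp to [0, 255]
R: 14×0.5 = 7
G: 16×0.5 = 8
B: 136×0.5 = 68
= RGB(7, 8, 68)


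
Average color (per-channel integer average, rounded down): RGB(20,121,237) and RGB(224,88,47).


Midpoint: each channel = ⌊(C₁+C₂)/2⌋
R: ⌊(20+224)/2⌋ = 122
G: ⌊(121+88)/2⌋ = 104
B: ⌊(237+47)/2⌋ = 142
= RGB(122, 104, 142)


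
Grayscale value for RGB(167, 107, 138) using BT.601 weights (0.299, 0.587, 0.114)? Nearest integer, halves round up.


Gray = 0.299×R + 0.587×G + 0.114×B
Gray = 0.299×167 + 0.587×107 + 0.114×138
Gray = 49.933 + 62.809 + 15.732
Gray = 128.474 → round half up → 128
Gray = 128


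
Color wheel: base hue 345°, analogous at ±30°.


Base hue: 345°
Left analog: (345 - 30) mod 360 = 315°
Right analog: (345 + 30) mod 360 = 15°
Analogous hues = 315° and 15°
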